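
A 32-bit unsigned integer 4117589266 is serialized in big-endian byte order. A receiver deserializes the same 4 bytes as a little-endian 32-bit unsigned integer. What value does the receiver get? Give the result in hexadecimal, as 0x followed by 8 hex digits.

0x126D6DF5

4117589266 in 32-bit hexadecimal is 0xF56D6D12.
Stored big-endian, the bytes at ascending addresses are F5 6D 6D 12.
Read back as little-endian, the first byte is least significant, giving 0x126D6DF5.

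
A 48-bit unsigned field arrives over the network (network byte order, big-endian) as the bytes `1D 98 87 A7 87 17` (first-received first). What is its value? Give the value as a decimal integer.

Big-endian stores the most-significant byte at the lowest address.
The bytes are already most-significant first: 0x1D9887A78717.
0x1D9887A78717 = 32540948137751.

32540948137751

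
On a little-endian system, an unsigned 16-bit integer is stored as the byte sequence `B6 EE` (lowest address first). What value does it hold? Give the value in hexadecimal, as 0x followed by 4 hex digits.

0xEEB6

In little-endian order the low byte comes first in memory.
Reassemble most-significant byte first: EE B6 → 0xEEB6.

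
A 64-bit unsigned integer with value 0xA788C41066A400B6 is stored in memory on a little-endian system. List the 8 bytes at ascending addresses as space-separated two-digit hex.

Split into bytes (most-significant first): A7 88 C4 10 66 A4 00 B6.
In little-endian order the low byte comes first in memory.
So at ascending addresses the bytes are B6 00 A4 66 10 C4 88 A7.

B6 00 A4 66 10 C4 88 A7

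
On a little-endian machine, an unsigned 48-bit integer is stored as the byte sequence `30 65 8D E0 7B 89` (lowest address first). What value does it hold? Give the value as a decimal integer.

151165141345584

Little-endian: lowest address holds the least-significant byte.
Reassemble most-significant byte first: 89 7B E0 8D 65 30 → 0x897BE08D6530.
0x897BE08D6530 = 151165141345584.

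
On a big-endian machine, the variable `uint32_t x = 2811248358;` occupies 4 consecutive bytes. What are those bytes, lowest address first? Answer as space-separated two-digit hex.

A7 90 3E E6

2811248358 in hexadecimal, padded to 32 bits, is 0xA7903EE6.
Split into bytes (most-significant first): A7 90 3E E6.
In big-endian order the high byte comes first in memory.
So the memory order matches the most-significant-first order: A7 90 3E E6.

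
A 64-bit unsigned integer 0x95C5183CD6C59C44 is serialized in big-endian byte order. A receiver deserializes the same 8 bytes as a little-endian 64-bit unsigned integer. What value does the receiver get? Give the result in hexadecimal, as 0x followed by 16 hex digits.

Stored big-endian, the bytes at ascending addresses are 95 C5 18 3C D6 C5 9C 44.
Read back as little-endian, the first byte is least significant, giving 0x449CC5D63C18C595.

0x449CC5D63C18C595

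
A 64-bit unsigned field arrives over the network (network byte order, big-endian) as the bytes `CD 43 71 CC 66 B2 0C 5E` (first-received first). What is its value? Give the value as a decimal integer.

14790790723925052510

In big-endian order the high byte comes first in memory.
The bytes are already most-significant first: 0xCD4371CC66B20C5E.
0xCD4371CC66B20C5E = 14790790723925052510.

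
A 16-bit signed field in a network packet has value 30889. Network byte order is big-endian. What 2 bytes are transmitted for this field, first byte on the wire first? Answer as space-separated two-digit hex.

30889 in hexadecimal, padded to 16 bits, is 0x78A9.
Split into bytes (most-significant first): 78 A9.
In big-endian order the high byte comes first in memory.
So the memory order matches the most-significant-first order: 78 A9.

78 A9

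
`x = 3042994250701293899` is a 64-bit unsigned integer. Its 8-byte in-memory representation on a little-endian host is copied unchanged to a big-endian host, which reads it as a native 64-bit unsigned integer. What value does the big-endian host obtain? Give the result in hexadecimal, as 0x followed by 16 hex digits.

3042994250701293899 in 64-bit hexadecimal is 0x2A3AE326069B494B.
Stored little-endian, the bytes at ascending addresses are 4B 49 9B 06 26 E3 3A 2A.
Read back as big-endian, the last byte is least significant, giving 0x4B499B0626E33A2A.

0x4B499B0626E33A2A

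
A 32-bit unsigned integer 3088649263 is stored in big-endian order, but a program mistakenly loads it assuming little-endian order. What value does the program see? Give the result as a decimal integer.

789322168

3088649263 in 32-bit hexadecimal is 0xB8190C2F.
Stored big-endian, the bytes at ascending addresses are B8 19 0C 2F.
Read back as little-endian, the first byte is least significant, giving 0x2F0C19B8.
0x2F0C19B8 = 789322168.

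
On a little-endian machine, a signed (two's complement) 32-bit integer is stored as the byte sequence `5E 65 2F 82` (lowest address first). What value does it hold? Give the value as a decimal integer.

In little-endian order the low byte comes first in memory.
Reassemble most-significant byte first: 82 2F 65 5E → 0x822F655E.
Top bit is set, so as a signed 32-bit value this is 0x822F655E − 2^32 = -2110823074.

-2110823074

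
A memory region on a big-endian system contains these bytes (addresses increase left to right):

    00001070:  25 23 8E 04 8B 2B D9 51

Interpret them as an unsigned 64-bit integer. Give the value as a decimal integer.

Big-endian: lowest address holds the most-significant byte.
The bytes are already most-significant first: 0x25238E048B2BD951.
0x25238E048B2BD951 = 2676138753754126673.

2676138753754126673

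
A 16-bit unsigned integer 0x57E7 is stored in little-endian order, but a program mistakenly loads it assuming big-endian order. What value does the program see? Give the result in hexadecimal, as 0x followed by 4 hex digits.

0xE757

Stored little-endian, the bytes at ascending addresses are E7 57.
Read back as big-endian, the last byte is least significant, giving 0xE757.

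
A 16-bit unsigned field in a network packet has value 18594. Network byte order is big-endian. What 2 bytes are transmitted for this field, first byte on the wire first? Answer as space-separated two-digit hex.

48 A2

18594 in hexadecimal, padded to 16 bits, is 0x48A2.
Split into bytes (most-significant first): 48 A2.
Big-endian: lowest address holds the most-significant byte.
So the memory order matches the most-significant-first order: 48 A2.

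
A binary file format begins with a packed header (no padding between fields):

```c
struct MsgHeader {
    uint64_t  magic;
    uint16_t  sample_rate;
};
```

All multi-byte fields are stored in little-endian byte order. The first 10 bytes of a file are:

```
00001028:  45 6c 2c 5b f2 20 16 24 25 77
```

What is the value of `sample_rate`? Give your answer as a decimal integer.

`sample_rate` follows `magic` (8 bytes), so it starts at byte offset 8 and occupies 2 bytes.
Bytes at offsets 8..9: 25 77.
In little-endian order the low byte comes first in memory.
Reassemble most-significant byte first: 77 25 → 0x7725.
0x7725 = 30501.

30501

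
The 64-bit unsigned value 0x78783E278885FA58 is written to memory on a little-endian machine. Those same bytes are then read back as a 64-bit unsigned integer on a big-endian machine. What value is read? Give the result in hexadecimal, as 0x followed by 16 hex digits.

Stored little-endian, the bytes at ascending addresses are 58 FA 85 88 27 3E 78 78.
Read back as big-endian, the last byte is least significant, giving 0x58FA8588273E7878.

0x58FA8588273E7878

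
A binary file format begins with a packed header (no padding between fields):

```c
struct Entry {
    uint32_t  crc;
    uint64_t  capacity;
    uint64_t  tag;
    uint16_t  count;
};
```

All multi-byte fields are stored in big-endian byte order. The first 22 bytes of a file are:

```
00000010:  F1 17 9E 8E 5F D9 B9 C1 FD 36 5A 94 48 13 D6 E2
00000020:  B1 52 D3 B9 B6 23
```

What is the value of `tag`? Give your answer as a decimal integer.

`tag` follows `crc` (4 B), `capacity` (8 B), so it starts at offset 4 + 8 = 12 and occupies 8 bytes.
Bytes at offsets 12..19: 48 13 D6 E2 B1 52 D3 B9.
Big-endian: lowest address holds the most-significant byte.
The bytes are already most-significant first: 0x4813D6E2B152D3B9.
0x4813D6E2B152D3B9 = 5193731064414262201.

5193731064414262201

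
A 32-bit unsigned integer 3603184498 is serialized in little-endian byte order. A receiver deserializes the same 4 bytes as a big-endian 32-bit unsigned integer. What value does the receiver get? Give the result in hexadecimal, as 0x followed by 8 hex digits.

0x723BC4D6

3603184498 in 32-bit hexadecimal is 0xD6C43B72.
Stored little-endian, the bytes at ascending addresses are 72 3B C4 D6.
Read back as big-endian, the last byte is least significant, giving 0x723BC4D6.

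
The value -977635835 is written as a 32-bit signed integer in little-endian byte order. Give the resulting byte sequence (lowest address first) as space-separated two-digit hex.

Two's complement of -977635835 in 32 bits: 977635835 = 0x3A4589FB; invert → 0xC5BA7604; add 1 → 0xC5BA7605.
Split into bytes (most-significant first): C5 BA 76 05.
Little-endian: lowest address holds the least-significant byte.
So at ascending addresses the bytes are 05 76 BA C5.

05 76 BA C5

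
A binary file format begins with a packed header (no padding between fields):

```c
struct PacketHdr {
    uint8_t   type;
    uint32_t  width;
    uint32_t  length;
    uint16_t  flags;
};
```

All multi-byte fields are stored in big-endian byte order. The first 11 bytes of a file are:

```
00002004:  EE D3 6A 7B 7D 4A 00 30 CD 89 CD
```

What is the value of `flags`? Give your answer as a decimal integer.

`flags` follows `type` (1 B), `width` (4 B), `length` (4 B), so it starts at offset 1 + 4 + 4 = 9 and occupies 2 bytes.
Bytes at offsets 9..10: 89 CD.
Big-endian: lowest address holds the most-significant byte.
The bytes are already most-significant first: 0x89CD.
0x89CD = 35277.

35277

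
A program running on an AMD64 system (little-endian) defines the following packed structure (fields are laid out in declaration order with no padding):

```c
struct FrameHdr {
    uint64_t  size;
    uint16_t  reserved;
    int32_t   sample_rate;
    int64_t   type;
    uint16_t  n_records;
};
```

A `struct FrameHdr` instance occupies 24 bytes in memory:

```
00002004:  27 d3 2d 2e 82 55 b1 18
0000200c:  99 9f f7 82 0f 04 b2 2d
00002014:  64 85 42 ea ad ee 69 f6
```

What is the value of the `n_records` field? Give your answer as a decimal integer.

63081

`n_records` follows `size` (8 B), `reserved` (2 B), `sample_rate` (4 B), `type` (8 B), so it starts at offset 8 + 2 + 4 + 8 = 22 and occupies 2 bytes.
Bytes at offsets 22..23: 69 F6.
In little-endian order the low byte comes first in memory.
Reassemble most-significant byte first: F6 69 → 0xF669.
0xF669 = 63081.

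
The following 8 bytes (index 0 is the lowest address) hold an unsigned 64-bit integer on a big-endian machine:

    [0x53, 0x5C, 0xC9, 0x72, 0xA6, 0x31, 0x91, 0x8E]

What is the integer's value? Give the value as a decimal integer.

Big-endian stores the most-significant byte at the lowest address.
The bytes are already most-significant first: 0x535CC972A631918E.
0x535CC972A631918E = 6006897497257120142.

6006897497257120142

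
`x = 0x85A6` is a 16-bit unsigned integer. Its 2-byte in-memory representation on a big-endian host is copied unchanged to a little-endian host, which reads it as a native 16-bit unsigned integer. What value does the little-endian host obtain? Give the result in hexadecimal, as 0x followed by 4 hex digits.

Stored big-endian, the bytes at ascending addresses are 85 A6.
Read back as little-endian, the first byte is least significant, giving 0xA685.

0xA685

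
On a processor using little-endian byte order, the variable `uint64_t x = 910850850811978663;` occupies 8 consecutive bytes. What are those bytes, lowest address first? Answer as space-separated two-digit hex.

910850850811978663 in hexadecimal, padded to 64 bits, is 0x0CA3FE05DE02A3A7.
Split into bytes (most-significant first): 0C A3 FE 05 DE 02 A3 A7.
Little-endian stores the least-significant byte at the lowest address.
So at ascending addresses the bytes are A7 A3 02 DE 05 FE A3 0C.

A7 A3 02 DE 05 FE A3 0C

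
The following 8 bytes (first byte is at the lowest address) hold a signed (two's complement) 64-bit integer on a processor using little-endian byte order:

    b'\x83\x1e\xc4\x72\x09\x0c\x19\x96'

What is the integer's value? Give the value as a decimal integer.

-7631054858882900349

Little-endian stores the least-significant byte at the lowest address.
Reassemble most-significant byte first: 96 19 0C 09 72 C4 1E 83 → 0x96190C0972C41E83.
Top bit is set, so as a signed 64-bit value this is 0x96190C0972C41E83 − 2^64 = -7631054858882900349.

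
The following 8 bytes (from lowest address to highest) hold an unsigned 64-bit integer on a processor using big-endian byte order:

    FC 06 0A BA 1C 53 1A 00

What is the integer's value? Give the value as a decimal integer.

In big-endian order the high byte comes first in memory.
The bytes are already most-significant first: 0xFC060ABA1C531A00.
0xFC060ABA1C531A00 = 18160214341873506816.

18160214341873506816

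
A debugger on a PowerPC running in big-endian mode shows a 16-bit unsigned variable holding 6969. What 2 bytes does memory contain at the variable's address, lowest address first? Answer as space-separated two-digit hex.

1B 39

6969 in hexadecimal, padded to 16 bits, is 0x1B39.
Split into bytes (most-significant first): 1B 39.
In big-endian order the high byte comes first in memory.
So the memory order matches the most-significant-first order: 1B 39.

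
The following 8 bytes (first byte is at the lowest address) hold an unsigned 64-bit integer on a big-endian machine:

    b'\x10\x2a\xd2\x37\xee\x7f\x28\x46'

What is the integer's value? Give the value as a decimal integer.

Big-endian: lowest address holds the most-significant byte.
The bytes are already most-significant first: 0x102AD237EE7F2846.
0x102AD237EE7F2846 = 1164974591295039558.

1164974591295039558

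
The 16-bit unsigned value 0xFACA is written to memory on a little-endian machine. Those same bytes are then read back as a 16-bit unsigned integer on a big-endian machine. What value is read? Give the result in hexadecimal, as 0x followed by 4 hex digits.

0xCAFA

Stored little-endian, the bytes at ascending addresses are CA FA.
Read back as big-endian, the last byte is least significant, giving 0xCAFA.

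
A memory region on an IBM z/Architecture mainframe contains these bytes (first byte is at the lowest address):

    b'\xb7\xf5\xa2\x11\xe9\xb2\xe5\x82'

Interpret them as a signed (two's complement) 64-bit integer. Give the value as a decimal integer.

-5191064797655669374

Big-endian: lowest address holds the most-significant byte.
The bytes are already most-significant first: 0xB7F5A211E9B2E582.
Top bit is set, so as a signed 64-bit value this is 0xB7F5A211E9B2E582 − 2^64 = -5191064797655669374.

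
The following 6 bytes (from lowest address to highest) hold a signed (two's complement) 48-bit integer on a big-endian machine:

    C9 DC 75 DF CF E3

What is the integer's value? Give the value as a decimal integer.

In big-endian order the high byte comes first in memory.
The bytes are already most-significant first: 0xC9DC75DFCFE3.
Top bit is set, so as a signed 48-bit value this is 0xC9DC75DFCFE3 − 2^48 = -59526269120541.

-59526269120541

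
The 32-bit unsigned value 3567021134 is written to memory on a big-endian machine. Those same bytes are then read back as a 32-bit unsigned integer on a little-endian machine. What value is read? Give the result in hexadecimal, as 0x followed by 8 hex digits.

3567021134 in 32-bit hexadecimal is 0xD49C6C4E.
Stored big-endian, the bytes at ascending addresses are D4 9C 6C 4E.
Read back as little-endian, the first byte is least significant, giving 0x4E6C9CD4.

0x4E6C9CD4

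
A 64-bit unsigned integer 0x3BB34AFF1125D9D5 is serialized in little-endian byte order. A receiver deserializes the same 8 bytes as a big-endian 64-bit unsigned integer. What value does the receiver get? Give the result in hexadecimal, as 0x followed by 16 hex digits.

Stored little-endian, the bytes at ascending addresses are D5 D9 25 11 FF 4A B3 3B.
Read back as big-endian, the last byte is least significant, giving 0xD5D92511FF4AB33B.

0xD5D92511FF4AB33B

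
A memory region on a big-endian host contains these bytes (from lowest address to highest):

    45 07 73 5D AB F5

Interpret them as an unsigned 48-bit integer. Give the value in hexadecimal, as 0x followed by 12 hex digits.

0x4507735DABF5

Big-endian stores the most-significant byte at the lowest address.
The bytes are already most-significant first: 0x4507735DABF5.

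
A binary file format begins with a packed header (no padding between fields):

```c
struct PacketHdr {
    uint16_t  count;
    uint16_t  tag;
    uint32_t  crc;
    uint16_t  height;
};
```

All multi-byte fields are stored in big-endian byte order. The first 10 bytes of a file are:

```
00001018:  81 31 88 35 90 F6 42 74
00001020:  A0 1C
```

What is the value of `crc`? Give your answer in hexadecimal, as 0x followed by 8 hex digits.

0x90F64274

`crc` follows `count` (2 B), `tag` (2 B), so it starts at offset 2 + 2 = 4 and occupies 4 bytes.
Bytes at offsets 4..7: 90 F6 42 74.
Big-endian stores the most-significant byte at the lowest address.
The bytes are already most-significant first: 0x90F64274.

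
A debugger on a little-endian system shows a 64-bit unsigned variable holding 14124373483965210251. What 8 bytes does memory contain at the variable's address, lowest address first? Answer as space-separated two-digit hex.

8B 5E B1 7A D9 DA 03 C4

14124373483965210251 in hexadecimal, padded to 64 bits, is 0xC403DAD97AB15E8B.
Split into bytes (most-significant first): C4 03 DA D9 7A B1 5E 8B.
Little-endian stores the least-significant byte at the lowest address.
So at ascending addresses the bytes are 8B 5E B1 7A D9 DA 03 C4.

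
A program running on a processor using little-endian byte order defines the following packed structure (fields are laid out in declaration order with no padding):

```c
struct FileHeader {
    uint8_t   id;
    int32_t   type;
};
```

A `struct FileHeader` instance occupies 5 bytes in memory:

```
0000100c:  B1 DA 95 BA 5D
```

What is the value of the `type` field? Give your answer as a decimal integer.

1572509146

`type` follows `id` (1 byte), so it starts at byte offset 1 and occupies 4 bytes.
Bytes at offsets 1..4: DA 95 BA 5D.
In little-endian order the low byte comes first in memory.
Reassemble most-significant byte first: 5D BA 95 DA → 0x5DBA95DA.
0x5DBA95DA = 1572509146.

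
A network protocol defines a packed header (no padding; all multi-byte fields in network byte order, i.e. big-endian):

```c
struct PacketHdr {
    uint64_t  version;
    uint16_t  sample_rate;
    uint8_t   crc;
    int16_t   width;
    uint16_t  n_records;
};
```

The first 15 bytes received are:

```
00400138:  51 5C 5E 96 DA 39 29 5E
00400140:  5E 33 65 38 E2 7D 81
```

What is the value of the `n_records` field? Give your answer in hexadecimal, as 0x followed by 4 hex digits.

`n_records` follows `version` (8 B), `sample_rate` (2 B), `crc` (1 B), `width` (2 B), so it starts at offset 8 + 2 + 1 + 2 = 13 and occupies 2 bytes.
Bytes at offsets 13..14: 7D 81.
In big-endian order the high byte comes first in memory.
The bytes are already most-significant first: 0x7D81.

0x7D81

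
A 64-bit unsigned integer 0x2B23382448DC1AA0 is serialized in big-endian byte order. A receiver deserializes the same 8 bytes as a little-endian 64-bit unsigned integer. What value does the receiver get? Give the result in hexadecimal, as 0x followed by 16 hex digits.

0xA01ADC482438232B

Stored big-endian, the bytes at ascending addresses are 2B 23 38 24 48 DC 1A A0.
Read back as little-endian, the first byte is least significant, giving 0xA01ADC482438232B.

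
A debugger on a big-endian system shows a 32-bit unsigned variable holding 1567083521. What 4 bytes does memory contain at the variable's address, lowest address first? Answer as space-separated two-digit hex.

5D 67 CC 01

1567083521 in hexadecimal, padded to 32 bits, is 0x5D67CC01.
Split into bytes (most-significant first): 5D 67 CC 01.
Big-endian stores the most-significant byte at the lowest address.
So the memory order matches the most-significant-first order: 5D 67 CC 01.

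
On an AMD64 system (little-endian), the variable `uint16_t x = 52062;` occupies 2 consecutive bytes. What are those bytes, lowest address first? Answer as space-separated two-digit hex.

5E CB

52062 in hexadecimal, padded to 16 bits, is 0xCB5E.
Split into bytes (most-significant first): CB 5E.
Little-endian stores the least-significant byte at the lowest address.
So at ascending addresses the bytes are 5E CB.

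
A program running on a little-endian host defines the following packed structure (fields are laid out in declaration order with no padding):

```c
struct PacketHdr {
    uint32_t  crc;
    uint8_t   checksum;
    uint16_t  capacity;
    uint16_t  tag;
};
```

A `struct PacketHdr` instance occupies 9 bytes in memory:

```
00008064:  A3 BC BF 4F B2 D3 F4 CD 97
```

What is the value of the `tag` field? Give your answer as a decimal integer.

`tag` follows `crc` (4 B), `checksum` (1 B), `capacity` (2 B), so it starts at offset 4 + 1 + 2 = 7 and occupies 2 bytes.
Bytes at offsets 7..8: CD 97.
In little-endian order the low byte comes first in memory.
Reassemble most-significant byte first: 97 CD → 0x97CD.
0x97CD = 38861.

38861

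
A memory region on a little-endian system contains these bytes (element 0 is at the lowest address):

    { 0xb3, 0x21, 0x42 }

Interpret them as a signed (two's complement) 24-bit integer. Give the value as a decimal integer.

4334003

Little-endian stores the least-significant byte at the lowest address.
Reassemble most-significant byte first: 42 21 B3 → 0x4221B3.
0x4221B3 = 4334003.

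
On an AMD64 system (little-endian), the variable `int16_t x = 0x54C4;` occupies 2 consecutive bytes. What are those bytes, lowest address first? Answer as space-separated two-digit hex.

Split into bytes (most-significant first): 54 C4.
Little-endian: lowest address holds the least-significant byte.
So at ascending addresses the bytes are C4 54.

C4 54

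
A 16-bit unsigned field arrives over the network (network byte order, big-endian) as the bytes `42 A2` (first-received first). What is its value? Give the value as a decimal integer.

17058

Big-endian: lowest address holds the most-significant byte.
The bytes are already most-significant first: 0x42A2.
0x42A2 = 17058.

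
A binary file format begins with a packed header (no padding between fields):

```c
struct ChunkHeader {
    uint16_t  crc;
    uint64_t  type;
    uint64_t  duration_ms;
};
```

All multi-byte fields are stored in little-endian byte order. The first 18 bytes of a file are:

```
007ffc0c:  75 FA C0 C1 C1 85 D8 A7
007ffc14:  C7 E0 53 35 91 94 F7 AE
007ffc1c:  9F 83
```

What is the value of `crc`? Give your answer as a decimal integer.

64117

`crc` is the first field, at byte offset 0, occupying 2 bytes.
Bytes at offsets 0..1: 75 FA.
In little-endian order the low byte comes first in memory.
Reassemble most-significant byte first: FA 75 → 0xFA75.
0xFA75 = 64117.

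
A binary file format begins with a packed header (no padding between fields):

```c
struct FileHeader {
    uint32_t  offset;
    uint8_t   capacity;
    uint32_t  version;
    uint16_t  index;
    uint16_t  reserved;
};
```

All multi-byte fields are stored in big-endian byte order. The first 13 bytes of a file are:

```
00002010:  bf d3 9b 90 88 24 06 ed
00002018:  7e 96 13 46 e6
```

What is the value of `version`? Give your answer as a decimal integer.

`version` follows `offset` (4 B), `capacity` (1 B), so it starts at offset 4 + 1 = 5 and occupies 4 bytes.
Bytes at offsets 5..8: 24 06 ED 7E.
Big-endian stores the most-significant byte at the lowest address.
The bytes are already most-significant first: 0x2406ED7E.
0x2406ED7E = 604433790.

604433790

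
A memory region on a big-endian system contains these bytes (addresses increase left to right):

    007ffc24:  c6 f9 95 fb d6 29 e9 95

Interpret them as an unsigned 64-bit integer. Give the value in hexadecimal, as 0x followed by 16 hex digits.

0xC6F995FBD629E995

Big-endian stores the most-significant byte at the lowest address.
The bytes are already most-significant first: 0xC6F995FBD629E995.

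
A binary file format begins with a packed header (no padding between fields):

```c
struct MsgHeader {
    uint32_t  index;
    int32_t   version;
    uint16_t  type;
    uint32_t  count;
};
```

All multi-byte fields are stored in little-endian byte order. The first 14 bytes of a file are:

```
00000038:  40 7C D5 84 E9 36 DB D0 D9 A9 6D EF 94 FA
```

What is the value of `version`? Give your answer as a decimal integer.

-790939927

`version` follows `index` (4 bytes), so it starts at byte offset 4 and occupies 4 bytes.
Bytes at offsets 4..7: E9 36 DB D0.
Little-endian: lowest address holds the least-significant byte.
Reassemble most-significant byte first: D0 DB 36 E9 → 0xD0DB36E9.
Top bit is set, so as a signed 32-bit value this is 0xD0DB36E9 − 2^32 = -790939927.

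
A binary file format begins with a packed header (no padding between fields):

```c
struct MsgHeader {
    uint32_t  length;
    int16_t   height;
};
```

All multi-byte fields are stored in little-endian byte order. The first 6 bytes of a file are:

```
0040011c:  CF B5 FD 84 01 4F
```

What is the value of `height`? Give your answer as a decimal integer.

`height` follows `length` (4 bytes), so it starts at byte offset 4 and occupies 2 bytes.
Bytes at offsets 4..5: 01 4F.
In little-endian order the low byte comes first in memory.
Reassemble most-significant byte first: 4F 01 → 0x4F01.
0x4F01 = 20225.

20225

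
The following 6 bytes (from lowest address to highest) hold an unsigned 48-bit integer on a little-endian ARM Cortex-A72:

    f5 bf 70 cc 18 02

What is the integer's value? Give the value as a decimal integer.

2305532411893

Little-endian stores the least-significant byte at the lowest address.
Reassemble most-significant byte first: 02 18 CC 70 BF F5 → 0x0218CC70BFF5.
0x0218CC70BFF5 = 2305532411893.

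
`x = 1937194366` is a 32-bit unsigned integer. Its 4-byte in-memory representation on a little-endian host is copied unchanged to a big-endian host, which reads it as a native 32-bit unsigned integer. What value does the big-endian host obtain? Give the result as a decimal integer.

1937194366 in 32-bit hexadecimal is 0x73773D7E.
Stored little-endian, the bytes at ascending addresses are 7E 3D 77 73.
Read back as big-endian, the last byte is least significant, giving 0x7E3D7773.
0x7E3D7773 = 2117957491.

2117957491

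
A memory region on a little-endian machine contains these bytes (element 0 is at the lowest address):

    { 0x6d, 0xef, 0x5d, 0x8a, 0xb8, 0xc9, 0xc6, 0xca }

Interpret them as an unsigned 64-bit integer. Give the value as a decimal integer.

14611587835482730349

In little-endian order the low byte comes first in memory.
Reassemble most-significant byte first: CA C6 C9 B8 8A 5D EF 6D → 0xCAC6C9B88A5DEF6D.
0xCAC6C9B88A5DEF6D = 14611587835482730349.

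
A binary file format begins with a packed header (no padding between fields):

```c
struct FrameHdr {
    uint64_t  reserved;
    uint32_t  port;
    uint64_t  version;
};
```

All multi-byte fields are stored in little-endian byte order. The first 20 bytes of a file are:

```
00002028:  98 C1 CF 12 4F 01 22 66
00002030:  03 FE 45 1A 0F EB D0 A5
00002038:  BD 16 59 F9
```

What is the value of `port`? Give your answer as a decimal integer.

`port` follows `reserved` (8 bytes), so it starts at byte offset 8 and occupies 4 bytes.
Bytes at offsets 8..11: 03 FE 45 1A.
In little-endian order the low byte comes first in memory.
Reassemble most-significant byte first: 1A 45 FE 03 → 0x1A45FE03.
0x1A45FE03 = 440794627.

440794627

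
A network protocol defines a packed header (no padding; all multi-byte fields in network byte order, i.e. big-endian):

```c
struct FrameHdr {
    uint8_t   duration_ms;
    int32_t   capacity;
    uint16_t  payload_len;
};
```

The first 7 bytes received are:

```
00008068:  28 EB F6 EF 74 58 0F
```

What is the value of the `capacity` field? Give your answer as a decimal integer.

`capacity` follows `duration_ms` (1 byte), so it starts at byte offset 1 and occupies 4 bytes.
Bytes at offsets 1..4: EB F6 EF 74.
In big-endian order the high byte comes first in memory.
The bytes are already most-significant first: 0xEBF6EF74.
Top bit is set, so as a signed 32-bit value this is 0xEBF6EF74 − 2^32 = -336138380.

-336138380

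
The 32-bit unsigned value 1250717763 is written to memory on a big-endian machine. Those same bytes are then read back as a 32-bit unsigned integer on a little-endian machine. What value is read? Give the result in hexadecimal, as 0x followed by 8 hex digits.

0x43708C4A

1250717763 in 32-bit hexadecimal is 0x4A8C7043.
Stored big-endian, the bytes at ascending addresses are 4A 8C 70 43.
Read back as little-endian, the first byte is least significant, giving 0x43708C4A.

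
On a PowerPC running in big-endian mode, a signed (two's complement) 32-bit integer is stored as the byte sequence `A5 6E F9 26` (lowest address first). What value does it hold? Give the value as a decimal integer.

Big-endian: lowest address holds the most-significant byte.
The bytes are already most-significant first: 0xA56EF926.
Top bit is set, so as a signed 32-bit value this is 0xA56EF926 − 2^32 = -1519453914.

-1519453914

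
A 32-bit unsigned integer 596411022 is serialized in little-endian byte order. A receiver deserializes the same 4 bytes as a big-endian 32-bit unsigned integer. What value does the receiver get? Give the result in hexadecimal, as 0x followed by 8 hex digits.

596411022 in 32-bit hexadecimal is 0x238C828E.
Stored little-endian, the bytes at ascending addresses are 8E 82 8C 23.
Read back as big-endian, the last byte is least significant, giving 0x8E828C23.

0x8E828C23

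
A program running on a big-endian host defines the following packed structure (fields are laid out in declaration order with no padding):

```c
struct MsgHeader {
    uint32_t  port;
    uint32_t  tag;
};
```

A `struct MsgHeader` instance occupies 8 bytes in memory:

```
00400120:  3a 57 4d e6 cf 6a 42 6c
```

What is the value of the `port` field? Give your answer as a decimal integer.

`port` is the first field, at byte offset 0, occupying 4 bytes.
Bytes at offsets 0..3: 3A 57 4D E6.
Big-endian stores the most-significant byte at the lowest address.
The bytes are already most-significant first: 0x3A574DE6.
0x3A574DE6 = 978800102.

978800102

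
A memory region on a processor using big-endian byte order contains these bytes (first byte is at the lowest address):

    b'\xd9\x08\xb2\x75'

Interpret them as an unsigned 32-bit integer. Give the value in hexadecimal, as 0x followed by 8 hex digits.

0xD908B275

In big-endian order the high byte comes first in memory.
The bytes are already most-significant first: 0xD908B275.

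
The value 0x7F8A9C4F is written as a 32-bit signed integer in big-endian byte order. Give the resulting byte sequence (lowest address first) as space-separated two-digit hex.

Split into bytes (most-significant first): 7F 8A 9C 4F.
Big-endian stores the most-significant byte at the lowest address.
So the memory order matches the most-significant-first order: 7F 8A 9C 4F.

7F 8A 9C 4F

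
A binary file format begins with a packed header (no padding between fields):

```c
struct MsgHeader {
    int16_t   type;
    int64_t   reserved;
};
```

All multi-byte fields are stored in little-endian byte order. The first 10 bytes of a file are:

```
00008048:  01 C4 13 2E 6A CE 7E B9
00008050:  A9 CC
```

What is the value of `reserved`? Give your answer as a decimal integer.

`reserved` follows `type` (2 bytes), so it starts at byte offset 2 and occupies 8 bytes.
Bytes at offsets 2..9: 13 2E 6A CE 7E B9 A9 CC.
Little-endian: lowest address holds the least-significant byte.
Reassemble most-significant byte first: CC A9 B9 7E CE 6A 2E 13 → 0xCCA9B97ECE6A2E13.
Top bit is set, so as a signed 64-bit value this is 0xCCA9B97ECE6A2E13 − 2^64 = -3699221664628068845.

-3699221664628068845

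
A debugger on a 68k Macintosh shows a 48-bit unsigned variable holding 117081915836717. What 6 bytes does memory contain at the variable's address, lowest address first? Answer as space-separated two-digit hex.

6A 7C 42 00 C9 2D

117081915836717 in hexadecimal, padded to 48 bits, is 0x6A7C4200C92D.
Split into bytes (most-significant first): 6A 7C 42 00 C9 2D.
Big-endian stores the most-significant byte at the lowest address.
So the memory order matches the most-significant-first order: 6A 7C 42 00 C9 2D.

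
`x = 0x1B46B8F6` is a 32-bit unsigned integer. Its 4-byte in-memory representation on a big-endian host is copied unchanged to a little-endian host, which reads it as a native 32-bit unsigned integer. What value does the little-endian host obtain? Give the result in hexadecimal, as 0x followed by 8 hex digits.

Stored big-endian, the bytes at ascending addresses are 1B 46 B8 F6.
Read back as little-endian, the first byte is least significant, giving 0xF6B8461B.

0xF6B8461B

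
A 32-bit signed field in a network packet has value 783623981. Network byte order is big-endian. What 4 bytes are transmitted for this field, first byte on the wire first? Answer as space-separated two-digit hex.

783623981 in hexadecimal, padded to 32 bits, is 0x2EB5272D.
Split into bytes (most-significant first): 2E B5 27 2D.
In big-endian order the high byte comes first in memory.
So the memory order matches the most-significant-first order: 2E B5 27 2D.

2E B5 27 2D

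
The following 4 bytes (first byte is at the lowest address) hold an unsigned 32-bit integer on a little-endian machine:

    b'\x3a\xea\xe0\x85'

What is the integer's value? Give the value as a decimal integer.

Little-endian stores the least-significant byte at the lowest address.
Reassemble most-significant byte first: 85 E0 EA 3A → 0x85E0EA3A.
0x85E0EA3A = 2246109754.

2246109754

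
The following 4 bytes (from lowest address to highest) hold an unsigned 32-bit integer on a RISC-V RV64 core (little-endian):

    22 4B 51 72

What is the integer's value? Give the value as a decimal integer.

Little-endian: lowest address holds the least-significant byte.
Reassemble most-significant byte first: 72 51 4B 22 → 0x72514B22.
0x72514B22 = 1917930274.

1917930274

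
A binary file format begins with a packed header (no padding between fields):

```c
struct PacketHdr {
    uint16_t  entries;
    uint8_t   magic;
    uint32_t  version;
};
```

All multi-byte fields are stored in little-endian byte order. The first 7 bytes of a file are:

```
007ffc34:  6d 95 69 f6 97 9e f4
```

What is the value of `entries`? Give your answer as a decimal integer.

38253

`entries` is the first field, at byte offset 0, occupying 2 bytes.
Bytes at offsets 0..1: 6D 95.
Little-endian: lowest address holds the least-significant byte.
Reassemble most-significant byte first: 95 6D → 0x956D.
0x956D = 38253.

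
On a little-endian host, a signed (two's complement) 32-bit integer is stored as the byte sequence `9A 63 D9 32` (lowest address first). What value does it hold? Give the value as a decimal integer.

853107610

Little-endian: lowest address holds the least-significant byte.
Reassemble most-significant byte first: 32 D9 63 9A → 0x32D9639A.
0x32D9639A = 853107610.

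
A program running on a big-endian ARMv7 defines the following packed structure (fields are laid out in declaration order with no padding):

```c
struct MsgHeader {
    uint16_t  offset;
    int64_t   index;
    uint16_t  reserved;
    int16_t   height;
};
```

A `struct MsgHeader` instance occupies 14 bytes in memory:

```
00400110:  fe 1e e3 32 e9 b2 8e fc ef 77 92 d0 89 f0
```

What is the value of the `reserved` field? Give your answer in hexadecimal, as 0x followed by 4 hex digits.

`reserved` follows `offset` (2 B), `index` (8 B), so it starts at offset 2 + 8 = 10 and occupies 2 bytes.
Bytes at offsets 10..11: 92 D0.
In big-endian order the high byte comes first in memory.
The bytes are already most-significant first: 0x92D0.

0x92D0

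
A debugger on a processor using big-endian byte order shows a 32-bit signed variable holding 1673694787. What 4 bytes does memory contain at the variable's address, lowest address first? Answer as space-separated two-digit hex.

1673694787 in hexadecimal, padded to 32 bits, is 0x63C28E43.
Split into bytes (most-significant first): 63 C2 8E 43.
Big-endian: lowest address holds the most-significant byte.
So the memory order matches the most-significant-first order: 63 C2 8E 43.

63 C2 8E 43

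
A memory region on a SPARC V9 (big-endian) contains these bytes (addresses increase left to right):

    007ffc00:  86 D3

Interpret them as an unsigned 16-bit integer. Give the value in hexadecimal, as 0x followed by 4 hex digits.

0x86D3

Big-endian stores the most-significant byte at the lowest address.
The bytes are already most-significant first: 0x86D3.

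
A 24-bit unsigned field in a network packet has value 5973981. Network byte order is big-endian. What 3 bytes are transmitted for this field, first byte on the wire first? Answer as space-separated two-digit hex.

5973981 in hexadecimal, padded to 24 bits, is 0x5B27DD.
Split into bytes (most-significant first): 5B 27 DD.
Big-endian: lowest address holds the most-significant byte.
So the memory order matches the most-significant-first order: 5B 27 DD.

5B 27 DD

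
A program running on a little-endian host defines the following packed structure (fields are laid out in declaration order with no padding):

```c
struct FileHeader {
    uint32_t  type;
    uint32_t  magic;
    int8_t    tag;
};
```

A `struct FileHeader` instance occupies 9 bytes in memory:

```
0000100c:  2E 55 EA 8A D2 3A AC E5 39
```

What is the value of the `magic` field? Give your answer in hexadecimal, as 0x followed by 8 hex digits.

`magic` follows `type` (4 bytes), so it starts at byte offset 4 and occupies 4 bytes.
Bytes at offsets 4..7: D2 3A AC E5.
Little-endian: lowest address holds the least-significant byte.
Reassemble most-significant byte first: E5 AC 3A D2 → 0xE5AC3AD2.

0xE5AC3AD2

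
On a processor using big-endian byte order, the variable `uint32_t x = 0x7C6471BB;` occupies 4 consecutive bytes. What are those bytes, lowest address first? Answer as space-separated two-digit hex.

7C 64 71 BB

Split into bytes (most-significant first): 7C 64 71 BB.
In big-endian order the high byte comes first in memory.
So the memory order matches the most-significant-first order: 7C 64 71 BB.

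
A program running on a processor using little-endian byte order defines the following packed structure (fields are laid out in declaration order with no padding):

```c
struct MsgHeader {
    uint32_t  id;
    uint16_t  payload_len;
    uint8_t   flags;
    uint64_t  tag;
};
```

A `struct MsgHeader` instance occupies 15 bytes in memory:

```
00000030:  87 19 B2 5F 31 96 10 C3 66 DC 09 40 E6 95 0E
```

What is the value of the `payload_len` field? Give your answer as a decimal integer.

`payload_len` follows `id` (4 bytes), so it starts at byte offset 4 and occupies 2 bytes.
Bytes at offsets 4..5: 31 96.
Little-endian stores the least-significant byte at the lowest address.
Reassemble most-significant byte first: 96 31 → 0x9631.
0x9631 = 38449.

38449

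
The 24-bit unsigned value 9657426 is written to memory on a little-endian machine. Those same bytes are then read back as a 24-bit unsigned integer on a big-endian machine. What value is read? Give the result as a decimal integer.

5397651

9657426 in 24-bit hexadecimal is 0x935C52.
Stored little-endian, the bytes at ascending addresses are 52 5C 93.
Read back as big-endian, the last byte is least significant, giving 0x525C93.
0x525C93 = 5397651.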